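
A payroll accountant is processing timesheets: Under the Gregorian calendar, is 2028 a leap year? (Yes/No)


Year: 2028
Divisible by 4? 2028 / 4 = 507.0 -> Yes
Divisible by 100? 2028 / 100 = 20.28 -> No
Divisible by 4 but not 100, so it IS a leap year

Yes


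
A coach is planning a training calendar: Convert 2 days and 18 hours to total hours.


Days: 2
Extra hours: 18
Hours per day: 24
Days to hours: 2 x 24 = 48
Total: 48 + 18 = 66

66


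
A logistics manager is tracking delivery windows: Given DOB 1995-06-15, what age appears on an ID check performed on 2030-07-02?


Birth: 1995-06-15
Reference: 2030-07-02
Year difference: 2030 - 1995 = 35
Has birthday (06-15) occurred by 07-02? Yes
Age in full years: 35

35


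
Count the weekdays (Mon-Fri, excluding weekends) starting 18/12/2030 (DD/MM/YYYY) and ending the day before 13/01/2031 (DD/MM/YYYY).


Start: 2030-12-18 (Wednesday)
End (exclusive): 2031-01-13 (Monday)
Total calendar days: 26
Full weeks: 26 // 7 = 3 -> 15 weekdays
Remaining 5 days starting on Wednesday:
  Wed(w), Thu(w), Fri(w), Sat(-), Sun(-) -> 3 weekdays
Total business days: 15 + 3 = 18

18


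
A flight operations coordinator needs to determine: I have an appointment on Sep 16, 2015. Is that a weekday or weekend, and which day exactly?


Date: 2015-09-16
January 1, 2015 is a Thursday
Day of year: 259
Offset from Jan 1: 258 days
258 mod 7 = 6
Result: Wednesday

Wednesday


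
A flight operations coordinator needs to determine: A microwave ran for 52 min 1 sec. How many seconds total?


Minutes: 52
Extra seconds: 1
Seconds per minute: 60
Minutes to seconds: 52 x 60 = 3120
Total: 3120 + 1 = 3121

3121


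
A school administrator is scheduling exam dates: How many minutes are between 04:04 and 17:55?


Start time: 04:04 = 244 minutes from midnight
End time: 17:55 = 1075 minutes from midnight
Difference: 1075 - 244 = 831 minutes
That is 13 hours and 51 minutes

831


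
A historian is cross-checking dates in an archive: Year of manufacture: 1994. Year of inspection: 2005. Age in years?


Birth year: 1994
Current year: 2005
Age = current year - birth year
Age = 2005 - 1994 = 11

11


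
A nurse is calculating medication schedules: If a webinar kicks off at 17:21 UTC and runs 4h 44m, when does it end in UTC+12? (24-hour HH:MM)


Start: 17:21 in UTC
Step 1 - add duration:
  minutes: 21 + 44 = 65 (carry 1h)
  hours: 17 + 4 + 1 = 22
  end in UTC: 22:05
Step 2 - convert UTC -> UTC+12:
  offset difference: 12 - (0) = 12 hours
  22 + (12) = 34 -> mod 24 = 10
Result: 10:05 in UTC+12

10:05


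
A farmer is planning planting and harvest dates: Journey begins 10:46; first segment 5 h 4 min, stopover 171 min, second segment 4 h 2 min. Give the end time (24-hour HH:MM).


Depart: 10:46
Leg 1: +304 min -> 15:50
Layover: +171 min -> 18:41
Leg 2: +242 min -> 22:43
Total travel: 717 minutes = 11h 57m
Arrival: 22:43

22:43


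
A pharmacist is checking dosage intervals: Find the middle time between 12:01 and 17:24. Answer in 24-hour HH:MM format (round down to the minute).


Start time: 12:01 = 721 minutes from midnight
End time: 17:24 = 1044 minutes from midnight
Sum: 721 + 1044 = 1765
Midpoint: 1765 / 2 = 882 minutes
Convert: 882 / 60 = 14 hours, 42 minutes
Result: 14:42

14:42


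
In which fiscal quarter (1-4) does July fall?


Month: July (month 7)
Q1: January-March (months 1-3)
Q2: April-June (months 4-6)
Q3: July-September (months 7-9)
Q4: October-December (months 10-12)
Month 7 falls in Q3

3


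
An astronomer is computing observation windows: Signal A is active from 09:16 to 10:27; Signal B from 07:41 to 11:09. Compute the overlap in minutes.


Interval A: [556, 627] minutes from midnight
Interval B: [461, 669] minutes from midnight
Overlap start = max(556, 461) = 556
Overlap end = min(627, 669) = 627
Overlap = 627 - 556 = 71 minutes

71


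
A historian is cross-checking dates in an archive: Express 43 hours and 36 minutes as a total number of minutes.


Hours: 43
Extra minutes: 36
Minutes per hour: 60
Hours to minutes: 43 x 60 = 2580
Total: 2580 + 36 = 2616

2616


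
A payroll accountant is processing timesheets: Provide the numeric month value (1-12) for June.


Calendar month order:
5. May
6. June <--
7. July
June is month number 6

6


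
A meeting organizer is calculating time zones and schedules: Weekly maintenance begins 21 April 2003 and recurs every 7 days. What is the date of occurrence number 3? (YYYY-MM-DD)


First occurrence: 2003-04-21 (occurrence 1)
Each occurrence is 7 days after the previous.
Occurrence 3 is 2 weeks after the first.
2 weeks = 14 days
2003-04-21 + 14 days = 2003-05-05

2003-05-05


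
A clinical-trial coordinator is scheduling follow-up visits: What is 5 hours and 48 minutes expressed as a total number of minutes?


Hours: 5
Minutes: 48
Convert hours to minutes: 5 x 60 = 300
Add remaining minutes: 300 + 48 = 348

348


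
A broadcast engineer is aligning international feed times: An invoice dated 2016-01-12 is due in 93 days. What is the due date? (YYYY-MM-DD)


Start: 2016-01-12
Adding 93 days
Days remaining in January: 19
After January: 74 days still to add
February 2016: 29 days, 45 remaining
March 2016: 31 days, 14 remaining
April 2016 has 30 days, need 14
Result: 2016-04-14

2016-04-14


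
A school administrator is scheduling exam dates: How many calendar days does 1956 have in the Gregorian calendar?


Year: 1956
Check leap year rules:
Divisible by 4? Yes
Divisible by 100? No
1956 is a leap year
Days: 366

366


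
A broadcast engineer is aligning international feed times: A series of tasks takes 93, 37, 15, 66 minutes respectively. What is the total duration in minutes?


Durations: 93, 37, 15, 66
Running sum: 93
+ 37 = 130
+ 15 = 145
+ 66 = 211
Total duration: 211 minutes
That is 3 hours and 31 minutes

211


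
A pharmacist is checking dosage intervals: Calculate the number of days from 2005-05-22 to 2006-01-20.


Start date: 2005-05-22
End date: 2006-01-20
May 2005: +10 days
Jun 2005: +30 days
Jul 2005: +31 days
... (6 more months)
Total: 243 days

243


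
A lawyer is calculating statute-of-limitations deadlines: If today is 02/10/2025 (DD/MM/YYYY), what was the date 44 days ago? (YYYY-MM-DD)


Start: 2025-10-02
Subtracting 44 days
Days already passed in October: 2
After going back through October: 42 more days to subtract
September 2025: 30 days, 12 remaining
August 2025 has 31 days, need 12
Result: 2025-08-19

2025-08-19


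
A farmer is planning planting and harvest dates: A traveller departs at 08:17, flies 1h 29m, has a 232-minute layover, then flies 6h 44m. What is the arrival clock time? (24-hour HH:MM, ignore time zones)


Depart: 08:17
Leg 1: +89 min -> 09:46
Layover: +232 min -> 13:38
Leg 2: +404 min -> 20:22
Total travel: 725 minutes = 12h 5m
Arrival: 20:22

20:22


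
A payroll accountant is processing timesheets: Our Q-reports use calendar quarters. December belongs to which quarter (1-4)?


Month: December (month 12)
Q1: January-March (months 1-3)
Q2: April-June (months 4-6)
Q3: July-September (months 7-9)
Q4: October-December (months 10-12)
Month 12 falls in Q4

4


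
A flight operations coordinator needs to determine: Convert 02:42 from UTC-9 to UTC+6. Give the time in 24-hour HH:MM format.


Local time: 02:42 at UTC-9 (offset -9h)
Target zone: UTC+6 (offset 6h)
Difference: 6 - (-9) = 15 hours
Calculation: 2 + (15) = 17
Result: 17:42

17:42


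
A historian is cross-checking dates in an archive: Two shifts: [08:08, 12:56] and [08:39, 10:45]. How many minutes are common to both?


Interval A: [488, 776] minutes from midnight
Interval B: [519, 645] minutes from midnight
Overlap start = max(488, 519) = 519
Overlap end = min(776, 645) = 645
Overlap = 645 - 519 = 126 minutes

126


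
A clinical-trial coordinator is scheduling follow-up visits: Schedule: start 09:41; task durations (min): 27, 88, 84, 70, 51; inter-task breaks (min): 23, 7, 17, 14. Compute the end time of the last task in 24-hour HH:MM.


Start: 09:41 = 581 min from midnight
  after task 1 (27 min): 10:08
  after break (23 min): 10:31
  after task 2 (88 min): 11:59
  after break (7 min): 12:06
  after task 3 (84 min): 13:30
  after break (17 min): 13:47
  after task 4 (70 min): 14:57
  after break (14 min): 15:11
  after task 5 (51 min): 16:02
Total elapsed: 381 minutes
End time: 16:02

16:02


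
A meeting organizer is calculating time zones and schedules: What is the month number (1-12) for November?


Calendar month order:
10. October
11. November <--
12. December
November is month number 11

11


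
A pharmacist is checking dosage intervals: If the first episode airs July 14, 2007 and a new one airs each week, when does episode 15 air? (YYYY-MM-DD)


First occurrence: 2007-07-14 (occurrence 1)
Each occurrence is 7 days after the previous.
Occurrence 15 is 14 weeks after the first.
14 weeks = 98 days
2007-07-14 + 98 days = 2007-10-20

2007-10-20


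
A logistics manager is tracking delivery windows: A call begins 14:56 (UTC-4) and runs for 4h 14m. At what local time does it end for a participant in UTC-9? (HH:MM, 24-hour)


Start: 14:56 in UTC-4
Step 1 - add duration:
  minutes: 56 + 14 = 70 (carry 1h)
  hours: 14 + 4 + 1 = 19
  end in UTC-4: 19:10
Step 2 - convert UTC-4 -> UTC-9:
  offset difference: -9 - (-4) = -5 hours
  19 + (-5) = 14 -> mod 24 = 14
Result: 14:10 in UTC-9

14:10


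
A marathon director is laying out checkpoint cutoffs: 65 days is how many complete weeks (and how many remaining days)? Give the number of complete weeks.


Total days: 65
Days per week: 7
Division: 65 / 7 = 9 remainder 2
Complete weeks: 9
Remaining days: 2

9


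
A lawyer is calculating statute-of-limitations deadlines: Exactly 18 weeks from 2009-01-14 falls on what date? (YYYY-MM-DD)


Start: 2009-01-14
Weeks to add: 18
Convert to days: 18 x 7 = 126 days
Add 126 days to 2009-01-14
Result: 2009-05-20

2009-05-20


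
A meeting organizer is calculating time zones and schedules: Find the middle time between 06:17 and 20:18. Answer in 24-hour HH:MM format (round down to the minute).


Start time: 06:17 = 377 minutes from midnight
End time: 20:18 = 1218 minutes from midnight
Sum: 377 + 1218 = 1595
Midpoint: 1595 / 2 = 797 minutes
Convert: 797 / 60 = 13 hours, 17 minutes
Result: 13:17

13:17


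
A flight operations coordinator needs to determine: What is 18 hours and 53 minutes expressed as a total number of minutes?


Hours: 18
Minutes: 53
Convert hours to minutes: 18 x 60 = 1080
Add remaining minutes: 1080 + 53 = 1133

1133


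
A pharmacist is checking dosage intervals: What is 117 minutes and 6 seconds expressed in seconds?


Minutes: 117
Extra seconds: 6
Seconds per minute: 60
Minutes to seconds: 117 x 60 = 7020
Total: 7020 + 6 = 7026

7026


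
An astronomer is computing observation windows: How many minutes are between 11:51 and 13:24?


Start time: 11:51 = 711 minutes from midnight
End time: 13:24 = 804 minutes from midnight
Difference: 804 - 711 = 93 minutes
That is 1 hours and 33 minutes

93


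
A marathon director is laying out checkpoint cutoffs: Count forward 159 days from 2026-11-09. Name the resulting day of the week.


Start: 2026-11-09 (Monday)
Step 1 - find target date: add 159 days
  2026-11-09 + 159 days = 2027-04-17
Step 2 - day of week:
  159 mod 7 = 5
  Monday + 5 days -> Saturday
Result: Saturday (2027-04-17)

Saturday


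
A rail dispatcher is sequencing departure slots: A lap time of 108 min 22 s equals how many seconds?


Minutes: 108
Seconds: 22
Convert minutes to seconds: 108 x 60 = 6480
Add remaining seconds: 6480 + 22 = 6502

6502


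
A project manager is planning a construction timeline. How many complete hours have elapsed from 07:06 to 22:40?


Start: 07:06
End: 22:40
Hour difference: 22 - 7 = 15 hours
Minute difference: 40 - 6 = 34 minutes
Total minutes: 934
Complete hours: 934 / 60 = 15 (remainder 34)

15


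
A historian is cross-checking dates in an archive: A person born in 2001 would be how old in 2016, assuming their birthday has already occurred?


Birth year: 2001
Current year: 2016
Age = current year - birth year
Age = 2016 - 2001 = 15

15


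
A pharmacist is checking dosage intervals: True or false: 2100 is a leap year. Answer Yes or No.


Year: 2100
Divisible by 4? 2100 / 4 = 525.0 -> Yes
Divisible by 100? 2100 / 100 = 21.0 -> Yes
Divisible by 400? 2100 / 400 = 5.25 -> No
Divisible by 100 but not 400, so NOT a leap year

No


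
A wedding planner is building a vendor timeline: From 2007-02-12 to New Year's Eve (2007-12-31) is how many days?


Start: February 12, 2007
End: December 31, 2007
Days left in February: 16
March: 31
April: 30
May: 31
June: 30
... plus remaining months
Sum of remaining months: 306
Total: 16 + 306 = 322

322


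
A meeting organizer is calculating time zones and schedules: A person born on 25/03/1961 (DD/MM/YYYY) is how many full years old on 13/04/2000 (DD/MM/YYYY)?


Birth: 1961-03-25
Reference: 2000-04-13
Year difference: 2000 - 1961 = 39
Has birthday (03-25) occurred by 04-13? Yes
Age in full years: 39

39


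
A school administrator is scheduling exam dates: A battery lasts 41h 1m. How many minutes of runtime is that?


Hours: 41
Extra minutes: 1
Minutes per hour: 60
Hours to minutes: 41 x 60 = 2460
Total: 2460 + 1 = 2461

2461


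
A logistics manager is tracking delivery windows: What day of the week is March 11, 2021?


Date: 2021-03-11
January 1, 2021 is a Friday
Day of year: 70
Offset from Jan 1: 69 days
69 mod 7 = 6
Result: Thursday

Thursday


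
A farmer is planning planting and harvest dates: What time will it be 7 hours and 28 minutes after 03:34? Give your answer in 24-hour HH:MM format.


Start time: 03:34
Adding: 7 hours 28 minutes
Minutes: 34 + 28 = 62
Minute overflow: 62 >= 60, so carry 1 hour, minutes = 2
Hours: 3 + 7 + 1 = 11
Result: 11:02

11:02


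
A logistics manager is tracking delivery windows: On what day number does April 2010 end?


Month: April
Year: 2010
April is a 30-day month
Total: 30 days

30


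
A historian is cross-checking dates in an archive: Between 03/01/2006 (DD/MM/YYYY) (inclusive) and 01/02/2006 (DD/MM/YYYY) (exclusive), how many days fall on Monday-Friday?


Start: 2006-01-03 (Tuesday)
End (exclusive): 2006-02-01 (Wednesday)
Total calendar days: 29
Full weeks: 29 // 7 = 4 -> 20 weekdays
Remaining 1 days starting on Tuesday:
  Tue(w) -> 1 weekdays
Total business days: 20 + 1 = 21

21


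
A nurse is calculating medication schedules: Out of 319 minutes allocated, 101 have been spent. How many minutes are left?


Total budget: 319 minutes
Time used: 101 minutes
Remaining: 319 - 101 = 218 minutes
Percent used: 31.7%
Percent remaining: 68.3%

218


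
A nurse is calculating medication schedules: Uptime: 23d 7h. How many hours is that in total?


Days: 23
Extra hours: 7
Hours per day: 24
Days to hours: 23 x 24 = 552
Total: 552 + 7 = 559

559


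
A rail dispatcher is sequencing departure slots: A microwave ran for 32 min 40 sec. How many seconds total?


Minutes: 32
Extra seconds: 40
Seconds per minute: 60
Minutes to seconds: 32 x 60 = 1920
Total: 1920 + 40 = 1960

1960


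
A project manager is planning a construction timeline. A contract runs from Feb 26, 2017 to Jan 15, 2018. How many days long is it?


Start date: 2017-02-26
End date: 2018-01-15
Feb 2017: +3 days
Mar 2017: +31 days
Apr 2017: +30 days
... (9 more months)
Total: 323 days

323


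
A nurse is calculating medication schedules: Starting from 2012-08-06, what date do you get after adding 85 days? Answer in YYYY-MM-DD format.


Start: 2012-08-06
Adding 85 days
Days remaining in August: 25
After August: 60 days still to add
September 2012: 30 days, 30 remaining
October 2012 has 31 days, need 30
Result: 2012-10-30

2012-10-30


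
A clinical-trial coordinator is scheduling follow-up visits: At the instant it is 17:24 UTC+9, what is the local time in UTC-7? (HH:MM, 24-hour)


Local time: 17:24 at UTC+9 (offset 9h)
Target zone: UTC-7 (offset -7h)
Difference: -7 - (9) = -16 hours
Calculation: 17 + (-16) = 1
Result: 01:24

01:24


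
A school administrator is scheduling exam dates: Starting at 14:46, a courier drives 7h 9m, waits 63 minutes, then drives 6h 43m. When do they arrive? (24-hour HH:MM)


Depart: 14:46
Leg 1: +429 min -> 21:55
Layover: +63 min -> 22:58
Leg 2: +403 min -> 05:41
Total travel: 895 minutes = 14h 55m
Arrival: 05:41

05:41


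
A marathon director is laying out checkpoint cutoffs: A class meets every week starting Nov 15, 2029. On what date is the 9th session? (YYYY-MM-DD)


First occurrence: 2029-11-15 (occurrence 1)
Each occurrence is 7 days after the previous.
Occurrence 9 is 8 weeks after the first.
8 weeks = 56 days
2029-11-15 + 56 days = 2030-01-10

2030-01-10


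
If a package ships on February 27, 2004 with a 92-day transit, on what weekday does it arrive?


Start: 2004-02-27 (Friday)
Step 1 - find target date: add 92 days
  2004-02-27 + 92 days = 2004-05-29
Step 2 - day of week:
  92 mod 7 = 1
  Friday + 1 days -> Saturday
Result: Saturday (2004-05-29)

Saturday


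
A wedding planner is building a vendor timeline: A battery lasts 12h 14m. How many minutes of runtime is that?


Hours: 12
Extra minutes: 14
Minutes per hour: 60
Hours to minutes: 12 x 60 = 720
Total: 720 + 14 = 734

734


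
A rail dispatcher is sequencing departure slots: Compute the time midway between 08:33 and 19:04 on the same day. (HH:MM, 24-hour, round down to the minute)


Start time: 08:33 = 513 minutes from midnight
End time: 19:04 = 1144 minutes from midnight
Sum: 513 + 1144 = 1657
Midpoint: 1657 / 2 = 828 minutes
Convert: 828 / 60 = 13 hours, 48 minutes
Result: 13:48

13:48


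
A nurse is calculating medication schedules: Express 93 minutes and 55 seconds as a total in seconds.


Minutes: 93
Seconds: 55
Convert minutes to seconds: 93 x 60 = 5580
Add remaining seconds: 5580 + 55 = 5635

5635


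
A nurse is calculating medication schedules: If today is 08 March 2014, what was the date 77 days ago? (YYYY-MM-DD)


Start: 2014-03-08
Subtracting 77 days
Days already passed in March: 8
After going back through March: 69 more days to subtract
February 2014: 28 days, 41 remaining
January 2014: 31 days, 10 remaining
December 2013 has 31 days, need 10
Result: 2013-12-21

2013-12-21


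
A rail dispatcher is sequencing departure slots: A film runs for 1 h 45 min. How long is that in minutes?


Hours: 1
Minutes: 45
Convert hours to minutes: 1 x 60 = 60
Add remaining minutes: 60 + 45 = 105

105


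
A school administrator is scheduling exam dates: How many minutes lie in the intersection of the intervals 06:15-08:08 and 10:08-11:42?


Interval A: [375, 488] minutes from midnight
Interval B: [608, 702] minutes from midnight
Overlap start = max(375, 608) = 608
Overlap end = min(488, 702) = 488
End <= start, so the intervals do not overlap: 0 minutes

0


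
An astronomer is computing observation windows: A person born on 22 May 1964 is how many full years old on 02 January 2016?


Birth: 1964-05-22
Reference: 2016-01-02
Year difference: 2016 - 1964 = 52
Has birthday (05-22) occurred by 01-02? No
Birthday not yet reached this year -> subtract 1
Age in full years: 51

51


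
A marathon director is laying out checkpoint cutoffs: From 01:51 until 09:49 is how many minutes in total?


Start time: 01:51 = 111 minutes from midnight
End time: 09:49 = 589 minutes from midnight
Difference: 589 - 111 = 478 minutes
That is 7 hours and 58 minutes

478


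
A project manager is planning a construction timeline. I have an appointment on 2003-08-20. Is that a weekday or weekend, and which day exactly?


Date: 2003-08-20
January 1, 2003 is a Wednesday
Day of year: 232
Offset from Jan 1: 231 days
231 mod 7 = 0
Result: Wednesday

Wednesday


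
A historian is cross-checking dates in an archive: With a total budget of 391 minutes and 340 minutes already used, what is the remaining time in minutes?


Total budget: 391 minutes
Time used: 340 minutes
Remaining: 391 - 340 = 51 minutes
Percent used: 87.0%
Percent remaining: 13.0%

51


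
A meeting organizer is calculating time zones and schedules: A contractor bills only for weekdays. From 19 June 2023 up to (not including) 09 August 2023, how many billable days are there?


Start: 2023-06-19 (Monday)
End (exclusive): 2023-08-09 (Wednesday)
Total calendar days: 51
Full weeks: 51 // 7 = 7 -> 35 weekdays
Remaining 2 days starting on Monday:
  Mon(w), Tue(w) -> 2 weekdays
Total business days: 35 + 2 = 37

37


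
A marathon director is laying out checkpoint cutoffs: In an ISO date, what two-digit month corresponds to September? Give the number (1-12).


Calendar month order:
8. August
9. September <--
10. October
September is month number 9

9


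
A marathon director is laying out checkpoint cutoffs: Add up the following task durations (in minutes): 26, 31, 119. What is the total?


Durations: 26, 31, 119
Running sum: 26
+ 31 = 57
+ 119 = 176
Total duration: 176 minutes
That is 2 hours and 56 minutes

176


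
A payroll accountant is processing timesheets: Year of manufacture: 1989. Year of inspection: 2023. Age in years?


Birth year: 1989
Current year: 2023
Age = current year - birth year
Age = 2023 - 1989 = 34

34


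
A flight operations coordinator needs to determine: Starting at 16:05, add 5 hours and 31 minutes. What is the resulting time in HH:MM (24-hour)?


Start time: 16:05
Adding: 5 hours 31 minutes
Minutes: 5 + 31 = 36
Hours: 16 + 5 + 0 = 21
Result: 21:36

21:36


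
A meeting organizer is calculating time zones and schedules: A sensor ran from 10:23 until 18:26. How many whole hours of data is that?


Start: 10:23
End: 18:26
Hour difference: 18 - 10 = 8 hours
Minute difference: 26 - 23 = 3 minutes
Total minutes: 483
Complete hours: 483 / 60 = 8 (remainder 3)

8


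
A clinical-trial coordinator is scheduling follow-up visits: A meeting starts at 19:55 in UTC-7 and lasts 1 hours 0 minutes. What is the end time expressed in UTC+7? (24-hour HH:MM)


Start: 19:55 in UTC-7
Step 1 - add duration:
  minutes: 55 + 0 = 55
  hours: 19 + 1 + 0 = 20
  end in UTC-7: 20:55
Step 2 - convert UTC-7 -> UTC+7:
  offset difference: 7 - (-7) = 14 hours
  20 + (14) = 34 -> mod 24 = 10
Result: 10:55 in UTC+7

10:55


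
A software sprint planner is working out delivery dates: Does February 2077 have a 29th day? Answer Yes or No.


Year: 2077
Divisible by 4? 2077 / 4 = 519.25 -> No
Not divisible by 4, so NOT a leap year

No


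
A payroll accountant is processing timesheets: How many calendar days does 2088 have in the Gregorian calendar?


Year: 2088
Check leap year rules:
Divisible by 4? Yes
Divisible by 100? No
2088 is a leap year
Days: 366

366


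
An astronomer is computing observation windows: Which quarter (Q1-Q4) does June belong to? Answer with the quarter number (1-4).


Month: June (month 6)
Q1: January-March (months 1-3)
Q2: April-June (months 4-6)
Q3: July-September (months 7-9)
Q4: October-December (months 10-12)
Month 6 falls in Q2

2


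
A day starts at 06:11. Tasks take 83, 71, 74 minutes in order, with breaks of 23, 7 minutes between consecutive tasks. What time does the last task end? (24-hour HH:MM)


Start: 06:11 = 371 min from midnight
  after task 1 (83 min): 07:34
  after break (23 min): 07:57
  after task 2 (71 min): 09:08
  after break (7 min): 09:15
  after task 3 (74 min): 10:29
Total elapsed: 258 minutes
End time: 10:29

10:29


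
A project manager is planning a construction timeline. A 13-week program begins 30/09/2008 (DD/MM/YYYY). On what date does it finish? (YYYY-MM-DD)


Start: 2008-09-30
Weeks to add: 13
Convert to days: 13 x 7 = 91 days
Add 91 days to 2008-09-30
Result: 2008-12-30

2008-12-30


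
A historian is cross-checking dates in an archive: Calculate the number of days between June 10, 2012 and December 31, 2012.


Start: June 10, 2012
End: December 31, 2012
Days left in June: 20
July: 31
August: 31
September: 30
October: 31
... plus remaining months
Sum of remaining months: 184
Total: 20 + 184 = 204

204


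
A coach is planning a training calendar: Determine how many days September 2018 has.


Month: September
Year: 2018
September is a 30-day month
Total: 30 days

30


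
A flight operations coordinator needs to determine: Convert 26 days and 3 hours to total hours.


Days: 26
Extra hours: 3
Hours per day: 24
Days to hours: 26 x 24 = 624
Total: 624 + 3 = 627

627


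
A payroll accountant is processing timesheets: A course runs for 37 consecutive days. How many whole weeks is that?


Total days: 37
Days per week: 7
Division: 37 / 7 = 5 remainder 2
Complete weeks: 5
Remaining days: 2

5


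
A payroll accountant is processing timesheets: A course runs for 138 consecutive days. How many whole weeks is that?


Total days: 138
Days per week: 7
Division: 138 / 7 = 19 remainder 5
Complete weeks: 19
Remaining days: 5

19


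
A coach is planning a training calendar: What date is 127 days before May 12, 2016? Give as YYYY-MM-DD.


Start: 2016-05-12
Subtracting 127 days
Days already passed in May: 12
After going back through May: 115 more days to subtract
April 2016: 30 days, 85 remaining
March 2016: 31 days, 54 remaining
February 2016: 29 days, 25 remaining
January 2016 has 31 days, need 25
Result: 2016-01-06

2016-01-06


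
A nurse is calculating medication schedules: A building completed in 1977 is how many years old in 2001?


Birth year: 1977
Current year: 2001
Age = current year - birth year
Age = 2001 - 1977 = 24

24


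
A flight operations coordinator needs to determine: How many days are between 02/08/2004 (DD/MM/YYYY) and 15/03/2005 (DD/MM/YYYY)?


Start date: 2004-08-02
End date: 2005-03-15
Aug 2004: +30 days
Sep 2004: +30 days
Oct 2004: +31 days
... (5 more months)
Total: 225 days

225


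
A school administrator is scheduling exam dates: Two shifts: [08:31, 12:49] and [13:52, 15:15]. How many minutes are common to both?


Interval A: [511, 769] minutes from midnight
Interval B: [832, 915] minutes from midnight
Overlap start = max(511, 832) = 832
Overlap end = min(769, 915) = 769
End <= start, so the intervals do not overlap: 0 minutes

0


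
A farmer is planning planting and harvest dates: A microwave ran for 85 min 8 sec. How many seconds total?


Minutes: 85
Extra seconds: 8
Seconds per minute: 60
Minutes to seconds: 85 x 60 = 5100
Total: 5100 + 8 = 5108

5108


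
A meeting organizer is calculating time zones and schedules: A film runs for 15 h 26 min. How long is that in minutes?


Hours: 15
Minutes: 26
Convert hours to minutes: 15 x 60 = 900
Add remaining minutes: 900 + 26 = 926

926


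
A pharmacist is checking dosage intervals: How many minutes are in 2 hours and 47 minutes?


Hours: 2
Extra minutes: 47
Minutes per hour: 60
Hours to minutes: 2 x 60 = 120
Total: 120 + 47 = 167

167


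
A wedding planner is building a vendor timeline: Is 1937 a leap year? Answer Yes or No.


Year: 1937
Divisible by 4? 1937 / 4 = 484.25 -> No
Not divisible by 4, so NOT a leap year

No


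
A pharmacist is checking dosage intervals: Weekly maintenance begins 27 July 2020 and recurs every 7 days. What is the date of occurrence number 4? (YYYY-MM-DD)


First occurrence: 2020-07-27 (occurrence 1)
Each occurrence is 7 days after the previous.
Occurrence 4 is 3 weeks after the first.
3 weeks = 21 days
2020-07-27 + 21 days = 2020-08-17

2020-08-17


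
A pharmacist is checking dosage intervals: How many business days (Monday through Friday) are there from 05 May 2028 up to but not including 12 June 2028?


Start: 2028-05-05 (Friday)
End (exclusive): 2028-06-12 (Monday)
Total calendar days: 38
Full weeks: 38 // 7 = 5 -> 25 weekdays
Remaining 3 days starting on Friday:
  Fri(w), Sat(-), Sun(-) -> 1 weekdays
Total business days: 25 + 1 = 26

26


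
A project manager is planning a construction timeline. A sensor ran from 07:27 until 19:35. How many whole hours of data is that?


Start: 07:27
End: 19:35
Hour difference: 19 - 7 = 12 hours
Minute difference: 35 - 27 = 8 minutes
Total minutes: 728
Complete hours: 728 / 60 = 12 (remainder 8)

12


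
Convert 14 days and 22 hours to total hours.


Days: 14
Extra hours: 22
Hours per day: 24
Days to hours: 14 x 24 = 336
Total: 336 + 22 = 358

358


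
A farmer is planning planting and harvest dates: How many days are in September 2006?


Month: September
Year: 2006
September is a 30-day month
Total: 30 days

30


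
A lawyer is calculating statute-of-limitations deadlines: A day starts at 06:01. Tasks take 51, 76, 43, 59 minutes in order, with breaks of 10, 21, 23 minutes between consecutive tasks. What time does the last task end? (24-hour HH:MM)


Start: 06:01 = 361 min from midnight
  after task 1 (51 min): 06:52
  after break (10 min): 07:02
  after task 2 (76 min): 08:18
  after break (21 min): 08:39
  after task 3 (43 min): 09:22
  after break (23 min): 09:45
  after task 4 (59 min): 10:44
Total elapsed: 283 minutes
End time: 10:44

10:44


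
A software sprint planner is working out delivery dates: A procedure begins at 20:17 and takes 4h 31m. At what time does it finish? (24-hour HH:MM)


Start time: 20:17
Adding: 4 hours 31 minutes
Minutes: 17 + 31 = 48
Hours: 20 + 4 + 0 = 24
Hour wraparound: 24 mod 24 = 0
Result: 00:48

00:48


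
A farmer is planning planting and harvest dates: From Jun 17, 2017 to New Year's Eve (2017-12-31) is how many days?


Start: June 17, 2017
End: December 31, 2017
Days left in June: 13
July: 31
August: 31
September: 30
October: 31
... plus remaining months
Sum of remaining months: 184
Total: 13 + 184 = 197

197


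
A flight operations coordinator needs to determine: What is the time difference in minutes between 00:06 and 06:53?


Start time: 00:06 = 6 minutes from midnight
End time: 06:53 = 413 minutes from midnight
Difference: 413 - 6 = 407 minutes
That is 6 hours and 47 minutes

407


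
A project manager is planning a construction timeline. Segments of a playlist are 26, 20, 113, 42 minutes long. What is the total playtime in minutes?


Durations: 26, 20, 113, 42
Running sum: 26
+ 20 = 46
+ 113 = 159
+ 42 = 201
Total duration: 201 minutes
That is 3 hours and 21 minutes

201


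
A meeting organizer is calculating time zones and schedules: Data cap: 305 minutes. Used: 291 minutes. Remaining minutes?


Total budget: 305 minutes
Time used: 291 minutes
Remaining: 305 - 291 = 14 minutes
Percent used: 95.4%
Percent remaining: 4.6%

14


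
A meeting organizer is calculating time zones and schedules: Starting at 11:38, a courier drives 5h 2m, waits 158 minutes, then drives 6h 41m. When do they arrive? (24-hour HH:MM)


Depart: 11:38
Leg 1: +302 min -> 16:40
Layover: +158 min -> 19:18
Leg 2: +401 min -> 01:59
Total travel: 861 minutes = 14h 21m
Arrival: 01:59

01:59


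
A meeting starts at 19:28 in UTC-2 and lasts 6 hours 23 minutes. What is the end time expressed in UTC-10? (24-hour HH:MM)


Start: 19:28 in UTC-2
Step 1 - add duration:
  minutes: 28 + 23 = 51
  hours: 19 + 6 + 0 = 25
  end in UTC-2: 01:51
Step 2 - convert UTC-2 -> UTC-10:
  offset difference: -10 - (-2) = -8 hours
  1 + (-8) = -7 -> mod 24 = 17
Result: 17:51 in UTC-10

17:51


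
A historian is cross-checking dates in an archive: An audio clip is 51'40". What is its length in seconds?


Minutes: 51
Seconds: 40
Convert minutes to seconds: 51 x 60 = 3060
Add remaining seconds: 3060 + 40 = 3100

3100


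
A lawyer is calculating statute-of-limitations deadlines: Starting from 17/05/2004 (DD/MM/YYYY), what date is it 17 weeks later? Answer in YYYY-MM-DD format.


Start: 2004-05-17
Weeks to add: 17
Convert to days: 17 x 7 = 119 days
Add 119 days to 2004-05-17
Result: 2004-09-13

2004-09-13


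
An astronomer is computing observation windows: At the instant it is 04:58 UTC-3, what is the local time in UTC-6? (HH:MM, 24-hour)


Local time: 04:58 at UTC-3 (offset -3h)
Target zone: UTC-6 (offset -6h)
Difference: -6 - (-3) = -3 hours
Calculation: 4 + (-3) = 1
Result: 01:58

01:58


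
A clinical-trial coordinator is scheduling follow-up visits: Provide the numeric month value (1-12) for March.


Calendar month order:
2. February
3. March <--
4. April
March is month number 3

3


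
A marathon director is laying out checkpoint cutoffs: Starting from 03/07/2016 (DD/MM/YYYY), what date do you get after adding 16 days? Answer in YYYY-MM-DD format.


Start: 2016-07-03
Adding 16 days
Days remaining in July: 28
Result: 2016-07-19

2016-07-19


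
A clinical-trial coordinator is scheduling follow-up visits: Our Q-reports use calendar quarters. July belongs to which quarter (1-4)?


Month: July (month 7)
Q1: January-March (months 1-3)
Q2: April-June (months 4-6)
Q3: July-September (months 7-9)
Q4: October-December (months 10-12)
Month 7 falls in Q3

3


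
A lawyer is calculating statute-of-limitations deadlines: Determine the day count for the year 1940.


Year: 1940
Check leap year rules:
Divisible by 4? Yes
Divisible by 100? No
1940 is a leap year
Days: 366

366


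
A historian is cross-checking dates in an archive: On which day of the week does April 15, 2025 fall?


Date: 2025-04-15
January 1, 2025 is a Wednesday
Day of year: 105
Offset from Jan 1: 104 days
104 mod 7 = 6
Result: Tuesday

Tuesday


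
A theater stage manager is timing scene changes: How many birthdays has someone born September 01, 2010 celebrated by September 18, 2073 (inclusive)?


Birth: 2010-09-01
Reference: 2073-09-18
Year difference: 2073 - 2010 = 63
Has birthday (09-01) occurred by 09-18? Yes
Age in full years: 63

63


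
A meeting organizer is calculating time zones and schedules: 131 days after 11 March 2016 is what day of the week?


Start: 2016-03-11 (Friday)
Step 1 - find target date: add 131 days
  2016-03-11 + 131 days = 2016-07-20
Step 2 - day of week:
  131 mod 7 = 5
  Friday + 5 days -> Wednesday
Result: Wednesday (2016-07-20)

Wednesday


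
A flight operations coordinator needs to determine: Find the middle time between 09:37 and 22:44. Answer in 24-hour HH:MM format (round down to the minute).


Start time: 09:37 = 577 minutes from midnight
End time: 22:44 = 1364 minutes from midnight
Sum: 577 + 1364 = 1941
Midpoint: 1941 / 2 = 970 minutes
Convert: 970 / 60 = 16 hours, 10 minutes
Result: 16:10

16:10


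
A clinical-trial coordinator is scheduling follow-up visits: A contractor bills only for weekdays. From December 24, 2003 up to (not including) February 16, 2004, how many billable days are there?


Start: 2003-12-24 (Wednesday)
End (exclusive): 2004-02-16 (Monday)
Total calendar days: 54
Full weeks: 54 // 7 = 7 -> 35 weekdays
Remaining 5 days starting on Wednesday:
  Wed(w), Thu(w), Fri(w), Sat(-), Sun(-) -> 3 weekdays
Total business days: 35 + 3 = 38

38


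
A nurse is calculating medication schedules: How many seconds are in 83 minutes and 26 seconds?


Minutes: 83
Extra seconds: 26
Seconds per minute: 60
Minutes to seconds: 83 x 60 = 4980
Total: 4980 + 26 = 5006

5006


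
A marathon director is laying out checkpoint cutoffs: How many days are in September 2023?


Month: September
Year: 2023
September is a 30-day month
Total: 30 days

30


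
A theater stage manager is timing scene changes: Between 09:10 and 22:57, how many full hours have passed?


Start: 09:10
End: 22:57
Hour difference: 22 - 9 = 13 hours
Minute difference: 57 - 10 = 47 minutes
Total minutes: 827
Complete hours: 827 / 60 = 13 (remainder 47)

13


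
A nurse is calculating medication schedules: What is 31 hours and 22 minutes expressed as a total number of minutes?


Hours: 31
Minutes: 22
Convert hours to minutes: 31 x 60 = 1860
Add remaining minutes: 1860 + 22 = 1882

1882


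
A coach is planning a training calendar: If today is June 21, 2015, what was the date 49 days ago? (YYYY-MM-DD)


Start: 2015-06-21
Subtracting 49 days
Days already passed in June: 21
After going back through June: 28 more days to subtract
May 2015 has 31 days, need 28
Result: 2015-05-03

2015-05-03


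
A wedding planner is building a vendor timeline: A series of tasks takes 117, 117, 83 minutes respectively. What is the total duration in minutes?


Durations: 117, 117, 83
Running sum: 117
+ 117 = 234
+ 83 = 317
Total duration: 317 minutes
That is 5 hours and 17 minutes

317


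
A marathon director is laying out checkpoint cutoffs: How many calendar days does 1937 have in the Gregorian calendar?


Year: 1937
Check leap year rules:
Divisible by 4? No
1937 is not a leap year
Days: 365

365


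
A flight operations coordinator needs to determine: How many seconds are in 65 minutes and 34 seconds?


Minutes: 65
Seconds: 34
Convert minutes to seconds: 65 x 60 = 3900
Add remaining seconds: 3900 + 34 = 3934

3934


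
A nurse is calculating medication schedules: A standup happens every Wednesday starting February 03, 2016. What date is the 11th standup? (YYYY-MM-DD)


First occurrence: 2016-02-03 (occurrence 1)
Each occurrence is 7 days after the previous.
Occurrence 11 is 10 weeks after the first.
10 weeks = 70 days
2016-02-03 + 70 days = 2016-04-13

2016-04-13


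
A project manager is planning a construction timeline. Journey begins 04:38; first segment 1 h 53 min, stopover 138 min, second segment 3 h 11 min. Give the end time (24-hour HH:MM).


Depart: 04:38
Leg 1: +113 min -> 06:31
Layover: +138 min -> 08:49
Leg 2: +191 min -> 12:00
Total travel: 442 minutes = 7h 22m
Arrival: 12:00

12:00


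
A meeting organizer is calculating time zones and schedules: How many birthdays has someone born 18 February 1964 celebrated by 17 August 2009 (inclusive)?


Birth: 1964-02-18
Reference: 2009-08-17
Year difference: 2009 - 1964 = 45
Has birthday (02-18) occurred by 08-17? Yes
Age in full years: 45

45


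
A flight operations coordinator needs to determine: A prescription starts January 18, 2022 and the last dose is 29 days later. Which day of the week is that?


Start: 2022-01-18 (Tuesday)
Step 1 - find target date: add 29 days
  2022-01-18 + 29 days = 2022-02-16
Step 2 - day of week:
  29 mod 7 = 1
  Tuesday + 1 days -> Wednesday
Result: Wednesday (2022-02-16)

Wednesday


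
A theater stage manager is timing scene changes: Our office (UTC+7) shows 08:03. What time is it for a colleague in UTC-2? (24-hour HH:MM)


Local time: 08:03 at UTC+7 (offset 7h)
Target zone: UTC-2 (offset -2h)
Difference: -2 - (7) = -9 hours
Calculation: 8 + (-9) = -1
Wraparound: (-1) mod 24 = 23
Result: 23:03

23:03


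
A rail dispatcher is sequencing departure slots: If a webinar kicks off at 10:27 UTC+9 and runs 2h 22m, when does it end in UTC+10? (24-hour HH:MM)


Start: 10:27 in UTC+9
Step 1 - add duration:
  minutes: 27 + 22 = 49
  hours: 10 + 2 + 0 = 12
  end in UTC+9: 12:49
Step 2 - convert UTC+9 -> UTC+10:
  offset difference: 10 - (9) = 1 hours
  12 + (1) = 13 -> mod 24 = 13
Result: 13:49 in UTC+10

13:49


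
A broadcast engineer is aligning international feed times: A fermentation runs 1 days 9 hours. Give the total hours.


Days: 1
Extra hours: 9
Hours per day: 24
Days to hours: 1 x 24 = 24
Total: 24 + 9 = 33

33


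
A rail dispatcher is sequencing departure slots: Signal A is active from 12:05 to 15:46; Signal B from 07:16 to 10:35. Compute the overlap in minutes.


Interval A: [725, 946] minutes from midnight
Interval B: [436, 635] minutes from midnight
Overlap start = max(725, 436) = 725
Overlap end = min(946, 635) = 635
End <= start, so the intervals do not overlap: 0 minutes

0


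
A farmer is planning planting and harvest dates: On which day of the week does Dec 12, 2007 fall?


Date: 2007-12-12
January 1, 2007 is a Monday
Day of year: 346
Offset from Jan 1: 345 days
345 mod 7 = 2
Result: Wednesday

Wednesday
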